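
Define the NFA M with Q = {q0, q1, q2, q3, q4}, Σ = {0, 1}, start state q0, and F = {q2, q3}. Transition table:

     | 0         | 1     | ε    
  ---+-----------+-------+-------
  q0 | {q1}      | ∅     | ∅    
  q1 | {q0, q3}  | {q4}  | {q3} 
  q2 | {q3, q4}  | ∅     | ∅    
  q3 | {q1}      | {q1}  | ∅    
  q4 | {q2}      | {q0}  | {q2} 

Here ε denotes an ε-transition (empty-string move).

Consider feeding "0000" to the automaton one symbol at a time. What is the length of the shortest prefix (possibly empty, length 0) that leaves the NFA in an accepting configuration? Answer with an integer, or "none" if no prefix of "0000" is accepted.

1

Start in {q0}.
Read '0': q0→{q1}; union {q1}; ε-closure = {q1, q3}.
None of the earlier sets intersect F, but {q1, q3} does.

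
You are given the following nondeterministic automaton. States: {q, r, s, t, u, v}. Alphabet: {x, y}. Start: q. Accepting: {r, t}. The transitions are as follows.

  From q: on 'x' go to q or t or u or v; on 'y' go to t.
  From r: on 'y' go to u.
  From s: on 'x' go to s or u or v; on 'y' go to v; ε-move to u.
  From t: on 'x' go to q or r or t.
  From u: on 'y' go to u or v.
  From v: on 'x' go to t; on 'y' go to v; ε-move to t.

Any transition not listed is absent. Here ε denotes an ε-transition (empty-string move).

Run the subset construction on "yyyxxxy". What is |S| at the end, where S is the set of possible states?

Start in {q}.
Read 'y': {q} → {t}.
Read 'y': {t} → ∅.
The set is empty and remains empty for the remaining 5 symbols.
That set has 0 states.

0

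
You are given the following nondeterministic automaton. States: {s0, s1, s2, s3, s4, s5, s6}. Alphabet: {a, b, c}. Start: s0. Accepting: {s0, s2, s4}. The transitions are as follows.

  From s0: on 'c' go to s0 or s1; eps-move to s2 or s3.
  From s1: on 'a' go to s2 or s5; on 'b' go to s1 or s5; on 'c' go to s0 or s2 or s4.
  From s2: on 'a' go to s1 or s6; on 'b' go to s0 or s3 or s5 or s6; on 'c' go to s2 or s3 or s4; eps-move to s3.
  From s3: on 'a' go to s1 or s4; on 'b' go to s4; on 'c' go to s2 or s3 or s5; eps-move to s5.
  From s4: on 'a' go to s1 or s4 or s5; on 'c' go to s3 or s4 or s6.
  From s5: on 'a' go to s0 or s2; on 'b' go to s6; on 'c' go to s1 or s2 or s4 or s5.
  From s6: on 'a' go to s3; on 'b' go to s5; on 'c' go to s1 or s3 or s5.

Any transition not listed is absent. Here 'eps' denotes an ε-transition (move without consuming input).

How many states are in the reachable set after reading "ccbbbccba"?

Start: ε-closure({s0}) = {s0, s2, s3, s5}.
Read 'c': s0→{s0, s1}, s2→{s2, s3, s4}, s3→{s2, s3, s5}, s5→{s1, s2, s4, s5}; now {s0, s1, s2, s3, s4, s5}.
Read 'c': s0→{s0, s1}, s1→{s0, s2, s4}, s2→{s2, s3, s4}, s3→{s2, s3, s5}, s4→{s3, s4, s6}, s5→{s1, s2, s4, s5}; now {s0, s1, s2, s3, s4, s5, s6}.
Read 'b': s0→∅, s1→{s1, s5}, s2→{s0, s3, s5, s6}, s3→{s4}, s4→∅, s5→{s6}, s6→{s5}; union {s0, s1, s3, s4, s5, s6}; ε-closure = {s0, s1, s2, s3, s4, s5, s6}.
Read 'b': s0→∅, s1→{s1, s5}, s2→{s0, s3, s5, s6}, s3→{s4}, s4→∅, s5→{s6}, s6→{s5}; union {s0, s1, s3, s4, s5, s6}; ε-closure = {s0, s1, s2, s3, s4, s5, s6}.
Read 'b': s0→∅, s1→{s1, s5}, s2→{s0, s3, s5, s6}, s3→{s4}, s4→∅, s5→{s6}, s6→{s5}; union {s0, s1, s3, s4, s5, s6}; ε-closure = {s0, s1, s2, s3, s4, s5, s6}.
Read 'c': s0→{s0, s1}, s1→{s0, s2, s4}, s2→{s2, s3, s4}, s3→{s2, s3, s5}, s4→{s3, s4, s6}, s5→{s1, s2, s4, s5}, s6→{s1, s3, s5}; now {s0, s1, s2, s3, s4, s5, s6}.
Read 'c': s0→{s0, s1}, s1→{s0, s2, s4}, s2→{s2, s3, s4}, s3→{s2, s3, s5}, s4→{s3, s4, s6}, s5→{s1, s2, s4, s5}, s6→{s1, s3, s5}; now {s0, s1, s2, s3, s4, s5, s6}.
Read 'b': s0→∅, s1→{s1, s5}, s2→{s0, s3, s5, s6}, s3→{s4}, s4→∅, s5→{s6}, s6→{s5}; union {s0, s1, s3, s4, s5, s6}; ε-closure = {s0, s1, s2, s3, s4, s5, s6}.
Read 'a': s0→∅, s1→{s2, s5}, s2→{s1, s6}, s3→{s1, s4}, s4→{s1, s4, s5}, s5→{s0, s2}, s6→{s3}; now {s0, s1, s2, s3, s4, s5, s6}.
That set has 7 states.

7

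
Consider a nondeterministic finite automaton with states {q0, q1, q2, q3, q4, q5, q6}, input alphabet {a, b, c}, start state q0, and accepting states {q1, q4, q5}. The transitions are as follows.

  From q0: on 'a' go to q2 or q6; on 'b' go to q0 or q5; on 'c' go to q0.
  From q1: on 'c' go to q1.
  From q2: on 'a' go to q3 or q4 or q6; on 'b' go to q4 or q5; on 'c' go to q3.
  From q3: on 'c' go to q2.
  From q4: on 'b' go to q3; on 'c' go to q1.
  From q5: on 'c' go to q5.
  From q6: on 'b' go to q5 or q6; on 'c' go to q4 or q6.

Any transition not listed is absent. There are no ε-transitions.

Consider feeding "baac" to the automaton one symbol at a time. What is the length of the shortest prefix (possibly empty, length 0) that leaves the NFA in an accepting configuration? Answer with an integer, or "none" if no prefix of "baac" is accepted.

Start in {q0}.
Read 'b': q0→{q0, q5}; now {q0, q5}.
None of the earlier sets intersect F, but {q0, q5} does.

1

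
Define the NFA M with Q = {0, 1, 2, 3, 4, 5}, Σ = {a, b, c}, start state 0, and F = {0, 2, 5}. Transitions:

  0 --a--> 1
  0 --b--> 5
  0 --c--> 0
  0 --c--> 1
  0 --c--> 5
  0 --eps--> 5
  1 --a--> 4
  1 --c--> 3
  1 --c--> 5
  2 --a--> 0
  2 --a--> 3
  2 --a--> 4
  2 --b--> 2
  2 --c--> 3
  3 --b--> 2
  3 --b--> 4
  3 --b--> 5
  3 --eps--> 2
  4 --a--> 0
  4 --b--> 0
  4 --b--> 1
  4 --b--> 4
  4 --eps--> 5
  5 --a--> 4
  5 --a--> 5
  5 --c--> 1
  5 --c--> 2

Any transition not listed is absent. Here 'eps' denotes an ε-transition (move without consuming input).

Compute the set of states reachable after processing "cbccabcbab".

{0, 1, 2, 4, 5}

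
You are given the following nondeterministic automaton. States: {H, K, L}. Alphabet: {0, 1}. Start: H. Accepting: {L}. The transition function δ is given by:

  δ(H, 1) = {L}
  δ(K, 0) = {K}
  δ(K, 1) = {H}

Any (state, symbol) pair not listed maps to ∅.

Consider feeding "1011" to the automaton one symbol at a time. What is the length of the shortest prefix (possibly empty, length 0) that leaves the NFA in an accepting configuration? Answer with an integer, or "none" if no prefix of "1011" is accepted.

Start in {H}.
Read '1': {H} → {L}.
None of the earlier sets intersect F, but {L} does.

1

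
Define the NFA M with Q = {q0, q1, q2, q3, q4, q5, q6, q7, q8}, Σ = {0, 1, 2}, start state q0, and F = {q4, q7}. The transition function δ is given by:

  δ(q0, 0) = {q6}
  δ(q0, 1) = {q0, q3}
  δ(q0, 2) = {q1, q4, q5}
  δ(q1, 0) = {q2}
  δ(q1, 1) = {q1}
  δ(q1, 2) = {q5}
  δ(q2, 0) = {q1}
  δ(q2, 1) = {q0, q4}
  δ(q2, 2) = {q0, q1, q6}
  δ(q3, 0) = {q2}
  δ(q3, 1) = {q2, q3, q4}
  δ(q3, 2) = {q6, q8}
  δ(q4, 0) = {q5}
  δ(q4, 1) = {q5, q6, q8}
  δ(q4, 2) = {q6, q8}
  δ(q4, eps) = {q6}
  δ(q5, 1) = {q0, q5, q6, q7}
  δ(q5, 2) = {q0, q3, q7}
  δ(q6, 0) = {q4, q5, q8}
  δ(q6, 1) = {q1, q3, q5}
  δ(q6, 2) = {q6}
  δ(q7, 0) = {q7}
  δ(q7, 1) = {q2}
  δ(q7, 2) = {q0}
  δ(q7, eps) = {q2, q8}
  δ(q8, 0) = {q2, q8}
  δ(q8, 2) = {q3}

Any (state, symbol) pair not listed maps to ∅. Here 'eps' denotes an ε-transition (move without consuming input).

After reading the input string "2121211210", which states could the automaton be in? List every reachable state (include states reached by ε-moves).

{q1, q2, q4, q5, q6, q7, q8}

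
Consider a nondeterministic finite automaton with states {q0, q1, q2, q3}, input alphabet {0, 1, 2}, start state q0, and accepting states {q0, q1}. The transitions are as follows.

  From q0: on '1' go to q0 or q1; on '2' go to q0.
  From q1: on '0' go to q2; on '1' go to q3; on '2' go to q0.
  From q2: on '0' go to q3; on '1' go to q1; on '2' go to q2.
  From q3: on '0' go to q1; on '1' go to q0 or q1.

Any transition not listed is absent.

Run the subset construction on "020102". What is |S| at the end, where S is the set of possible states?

0

Start in {q0}.
Read '0': {q0} → ∅.
The set is empty and remains empty for the remaining 5 symbols.
That set has 0 states.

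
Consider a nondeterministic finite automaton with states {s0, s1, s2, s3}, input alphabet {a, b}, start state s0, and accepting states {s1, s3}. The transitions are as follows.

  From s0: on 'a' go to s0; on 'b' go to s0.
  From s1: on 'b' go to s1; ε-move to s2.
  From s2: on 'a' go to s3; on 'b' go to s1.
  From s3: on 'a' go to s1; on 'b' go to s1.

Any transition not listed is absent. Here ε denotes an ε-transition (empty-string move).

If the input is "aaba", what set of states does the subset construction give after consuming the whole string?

{s0}

Start in {s0}.
Read 'a': s0→{s0}; now {s0}.
Read 'a': s0→{s0}; now {s0}.
Read 'b': s0→{s0}; now {s0}.
Read 'a': s0→{s0}; now {s0}.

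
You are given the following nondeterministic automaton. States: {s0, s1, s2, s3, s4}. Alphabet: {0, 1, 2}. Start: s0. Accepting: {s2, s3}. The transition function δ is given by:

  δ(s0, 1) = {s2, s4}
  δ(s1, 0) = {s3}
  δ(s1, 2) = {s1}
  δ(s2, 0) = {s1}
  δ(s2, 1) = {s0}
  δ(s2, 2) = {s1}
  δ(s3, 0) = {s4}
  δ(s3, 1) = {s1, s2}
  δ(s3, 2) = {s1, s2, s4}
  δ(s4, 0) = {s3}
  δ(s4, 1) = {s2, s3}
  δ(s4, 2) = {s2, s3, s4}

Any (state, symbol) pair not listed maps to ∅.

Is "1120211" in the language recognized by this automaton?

Start in {s0}.
Read '1': s0→{s2, s4}; now {s2, s4}.
Read '1': s2→{s0}, s4→{s2, s3}; now {s0, s2, s3}.
Read '2': s0→∅, s2→{s1}, s3→{s1, s2, s4}; now {s1, s2, s4}.
Read '0': s1→{s3}, s2→{s1}, s4→{s3}; now {s1, s3}.
Read '2': s1→{s1}, s3→{s1, s2, s4}; now {s1, s2, s4}.
Read '1': s1→∅, s2→{s0}, s4→{s2, s3}; now {s0, s2, s3}.
Read '1': s0→{s2, s4}, s2→{s0}, s3→{s1, s2}; now {s0, s1, s2, s4}.
The final set {s0, s1, s2, s4} contains the accepting state s2.

Yes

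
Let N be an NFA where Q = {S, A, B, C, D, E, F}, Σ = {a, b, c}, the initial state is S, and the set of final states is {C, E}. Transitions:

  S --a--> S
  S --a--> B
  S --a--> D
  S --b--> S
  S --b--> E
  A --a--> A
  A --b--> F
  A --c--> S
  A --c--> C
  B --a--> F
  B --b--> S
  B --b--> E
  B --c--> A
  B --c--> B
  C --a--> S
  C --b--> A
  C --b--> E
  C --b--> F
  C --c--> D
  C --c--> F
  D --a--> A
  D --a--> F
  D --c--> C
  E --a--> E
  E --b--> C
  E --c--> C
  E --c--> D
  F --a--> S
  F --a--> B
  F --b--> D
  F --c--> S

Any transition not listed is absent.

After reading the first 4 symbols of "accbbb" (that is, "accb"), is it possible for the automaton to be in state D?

Yes

Start in {S}.
Read 'a': S→{S, B, D}; now {S, B, D}.
Read 'c': S→∅, B→{A, B}, D→{C}; now {A, B, C}.
Read 'c': A→{S, C}, B→{A, B}, C→{D, F}; now {S, A, B, C, D, F}.
Read 'b': S→{S, E}, A→{F}, B→{S, E}, C→{A, E, F}, D→∅, F→{D}; now {S, A, D, E, F}.
State D is in {S, A, D, E, F}.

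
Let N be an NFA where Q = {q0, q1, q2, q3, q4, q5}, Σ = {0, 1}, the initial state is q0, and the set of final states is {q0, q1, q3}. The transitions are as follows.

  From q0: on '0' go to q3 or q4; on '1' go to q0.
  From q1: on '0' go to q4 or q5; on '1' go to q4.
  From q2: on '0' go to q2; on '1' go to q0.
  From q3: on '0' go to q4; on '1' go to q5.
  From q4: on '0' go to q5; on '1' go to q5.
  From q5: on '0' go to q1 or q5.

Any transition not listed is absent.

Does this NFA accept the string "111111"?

Yes

Start in {q0}.
Read '1': {q0} → {q0}.
Read '1': {q0} → {q0}.
Read '1': {q0} → {q0}.
Read '1': {q0} → {q0}.
Read '1': {q0} → {q0}.
Read '1': {q0} → {q0}.
The final set {q0} contains the accepting state q0.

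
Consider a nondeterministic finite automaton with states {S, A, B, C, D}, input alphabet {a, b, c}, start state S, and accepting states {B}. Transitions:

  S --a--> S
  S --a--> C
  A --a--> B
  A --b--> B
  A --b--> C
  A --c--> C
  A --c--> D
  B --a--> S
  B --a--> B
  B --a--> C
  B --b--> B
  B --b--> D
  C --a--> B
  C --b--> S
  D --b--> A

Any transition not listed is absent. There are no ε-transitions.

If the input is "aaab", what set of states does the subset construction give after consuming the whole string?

Start in {S}.
Read 'a': {S} → {S, C}.
Read 'a': {S, C} → {S, B, C}.
Read 'a': {S, B, C} → {S, B, C}.
Read 'b': {S, B, C} → {S, B, D}.

{S, B, D}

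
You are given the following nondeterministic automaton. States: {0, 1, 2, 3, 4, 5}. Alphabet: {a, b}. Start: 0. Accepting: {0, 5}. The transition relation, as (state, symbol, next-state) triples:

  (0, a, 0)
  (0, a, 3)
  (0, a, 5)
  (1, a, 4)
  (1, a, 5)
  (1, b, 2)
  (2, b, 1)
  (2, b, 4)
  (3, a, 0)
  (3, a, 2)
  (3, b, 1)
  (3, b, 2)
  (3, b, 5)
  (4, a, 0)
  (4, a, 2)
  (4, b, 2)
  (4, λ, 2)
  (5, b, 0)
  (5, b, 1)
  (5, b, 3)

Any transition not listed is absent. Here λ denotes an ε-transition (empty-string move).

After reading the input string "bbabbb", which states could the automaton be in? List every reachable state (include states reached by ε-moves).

∅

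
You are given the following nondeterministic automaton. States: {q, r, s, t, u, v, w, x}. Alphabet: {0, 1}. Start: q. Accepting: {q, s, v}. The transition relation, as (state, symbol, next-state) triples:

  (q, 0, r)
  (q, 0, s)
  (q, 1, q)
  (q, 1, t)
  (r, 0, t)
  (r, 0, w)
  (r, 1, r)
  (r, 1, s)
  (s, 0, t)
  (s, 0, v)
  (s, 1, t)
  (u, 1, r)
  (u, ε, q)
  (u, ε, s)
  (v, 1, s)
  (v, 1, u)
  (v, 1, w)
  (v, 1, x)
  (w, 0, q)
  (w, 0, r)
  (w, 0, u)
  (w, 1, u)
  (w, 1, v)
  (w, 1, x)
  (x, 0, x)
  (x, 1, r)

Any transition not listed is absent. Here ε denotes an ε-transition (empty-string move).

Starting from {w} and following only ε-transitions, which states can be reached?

Begin with {w}.
No ε-moves leave this set, so the closure equals the set itself.

{w}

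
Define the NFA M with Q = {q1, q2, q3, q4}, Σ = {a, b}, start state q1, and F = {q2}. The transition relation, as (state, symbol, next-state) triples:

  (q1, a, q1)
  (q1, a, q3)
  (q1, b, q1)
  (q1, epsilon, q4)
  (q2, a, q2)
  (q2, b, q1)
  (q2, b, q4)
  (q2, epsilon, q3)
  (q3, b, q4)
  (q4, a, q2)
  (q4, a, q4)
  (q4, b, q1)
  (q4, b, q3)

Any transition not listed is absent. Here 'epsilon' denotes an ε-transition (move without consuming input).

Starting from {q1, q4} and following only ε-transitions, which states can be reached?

{q1, q4}

Begin with {q1, q4}.
No ε-moves leave this set, so the closure equals the set itself.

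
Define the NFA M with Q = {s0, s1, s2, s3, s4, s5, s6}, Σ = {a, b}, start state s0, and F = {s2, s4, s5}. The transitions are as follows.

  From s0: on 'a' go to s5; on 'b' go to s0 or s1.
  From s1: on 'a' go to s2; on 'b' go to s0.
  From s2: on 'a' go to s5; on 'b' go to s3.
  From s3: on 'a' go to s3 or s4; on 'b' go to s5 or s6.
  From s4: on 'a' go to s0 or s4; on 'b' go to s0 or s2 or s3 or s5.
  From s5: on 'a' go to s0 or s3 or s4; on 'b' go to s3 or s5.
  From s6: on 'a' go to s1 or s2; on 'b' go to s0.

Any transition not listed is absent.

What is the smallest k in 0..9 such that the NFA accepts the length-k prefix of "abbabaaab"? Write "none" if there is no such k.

Start in {s0}.
Read 'a': s0→{s5}; now {s5}.
None of the earlier sets intersect F, but {s5} does.

1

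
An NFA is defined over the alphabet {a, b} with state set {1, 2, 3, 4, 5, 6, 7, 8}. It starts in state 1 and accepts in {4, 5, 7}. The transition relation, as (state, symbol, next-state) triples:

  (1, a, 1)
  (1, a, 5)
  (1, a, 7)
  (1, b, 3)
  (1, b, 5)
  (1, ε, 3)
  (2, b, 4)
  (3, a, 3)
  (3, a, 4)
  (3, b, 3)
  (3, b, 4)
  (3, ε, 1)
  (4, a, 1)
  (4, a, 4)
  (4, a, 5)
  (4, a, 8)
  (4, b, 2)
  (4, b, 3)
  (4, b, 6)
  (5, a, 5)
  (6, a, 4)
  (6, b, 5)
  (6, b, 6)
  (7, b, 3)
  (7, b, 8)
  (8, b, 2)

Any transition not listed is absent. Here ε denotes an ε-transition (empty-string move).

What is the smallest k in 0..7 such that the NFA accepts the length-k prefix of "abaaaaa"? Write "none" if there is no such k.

1

Start: ε-closure({1}) = {1, 3}.
Read 'a': 1→{1, 5, 7}, 3→{3, 4}; now {1, 3, 4, 5, 7}.
None of the earlier sets intersect F, but {1, 3, 4, 5, 7} does.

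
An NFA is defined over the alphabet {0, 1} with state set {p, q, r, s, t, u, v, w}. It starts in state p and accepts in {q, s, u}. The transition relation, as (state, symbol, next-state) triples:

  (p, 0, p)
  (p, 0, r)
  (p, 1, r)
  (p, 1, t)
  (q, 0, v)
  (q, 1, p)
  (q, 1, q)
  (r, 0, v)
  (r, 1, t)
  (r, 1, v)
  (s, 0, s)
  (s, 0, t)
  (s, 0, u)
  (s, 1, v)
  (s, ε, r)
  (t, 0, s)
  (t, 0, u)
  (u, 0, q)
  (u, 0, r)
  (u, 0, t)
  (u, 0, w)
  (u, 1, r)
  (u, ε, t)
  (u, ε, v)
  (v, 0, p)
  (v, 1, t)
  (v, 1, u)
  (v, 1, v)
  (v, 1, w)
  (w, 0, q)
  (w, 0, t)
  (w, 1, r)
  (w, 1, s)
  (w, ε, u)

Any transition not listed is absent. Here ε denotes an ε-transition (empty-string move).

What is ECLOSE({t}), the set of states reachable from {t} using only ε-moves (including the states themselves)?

Begin with {t}.
No ε-moves leave this set, so the closure equals the set itself.

{t}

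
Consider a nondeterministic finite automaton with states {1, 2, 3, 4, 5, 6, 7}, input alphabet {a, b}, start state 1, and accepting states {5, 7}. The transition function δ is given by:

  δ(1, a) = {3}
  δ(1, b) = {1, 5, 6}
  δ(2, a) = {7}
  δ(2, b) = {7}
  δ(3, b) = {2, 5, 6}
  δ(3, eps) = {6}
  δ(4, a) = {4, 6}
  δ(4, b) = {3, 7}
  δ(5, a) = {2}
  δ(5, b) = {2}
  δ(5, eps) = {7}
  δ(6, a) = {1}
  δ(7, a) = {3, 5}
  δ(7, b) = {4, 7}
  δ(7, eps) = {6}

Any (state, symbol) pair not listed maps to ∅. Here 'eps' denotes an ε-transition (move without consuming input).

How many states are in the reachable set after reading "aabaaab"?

6

Start in {1}.
Read 'a': {1} → {3, 6}.
Read 'a': {3, 6} → {1}.
Read 'b': {1} → {1, 5, 6, 7}.
Read 'a': {1, 5, 6, 7} → {1, 2, 3, 5, 6, 7}.
Read 'a': {1, 2, 3, 5, 6, 7} → {1, 2, 3, 5, 6, 7}.
Read 'a': {1, 2, 3, 5, 6, 7} → {1, 2, 3, 5, 6, 7}.
Read 'b': {1, 2, 3, 5, 6, 7} → {1, 2, 4, 5, 6, 7}.
That set has 6 states.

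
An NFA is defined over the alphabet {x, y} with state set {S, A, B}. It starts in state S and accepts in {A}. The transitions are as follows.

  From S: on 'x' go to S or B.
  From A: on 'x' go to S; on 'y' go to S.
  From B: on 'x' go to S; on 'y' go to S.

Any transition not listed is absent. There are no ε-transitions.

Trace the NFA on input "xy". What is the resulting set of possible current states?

{S}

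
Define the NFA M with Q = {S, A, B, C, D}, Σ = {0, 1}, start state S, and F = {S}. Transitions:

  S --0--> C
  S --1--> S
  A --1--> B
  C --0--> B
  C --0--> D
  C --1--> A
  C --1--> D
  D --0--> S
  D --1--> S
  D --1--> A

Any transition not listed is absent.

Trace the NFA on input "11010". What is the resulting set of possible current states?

Start in {S}.
Read '1': {S} → {S}.
Read '1': {S} → {S}.
Read '0': {S} → {C}.
Read '1': {C} → {A, D}.
Read '0': {A, D} → {S}.

{S}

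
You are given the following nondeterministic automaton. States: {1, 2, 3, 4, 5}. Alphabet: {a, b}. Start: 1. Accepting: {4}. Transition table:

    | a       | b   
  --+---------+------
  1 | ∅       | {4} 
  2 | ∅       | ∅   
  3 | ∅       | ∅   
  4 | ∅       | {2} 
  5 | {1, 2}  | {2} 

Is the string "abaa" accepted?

Start in {1}.
Read 'a': {1} → ∅.
The set is empty and remains empty for the remaining 3 symbols.
The final set ∅ contains no accepting state.

No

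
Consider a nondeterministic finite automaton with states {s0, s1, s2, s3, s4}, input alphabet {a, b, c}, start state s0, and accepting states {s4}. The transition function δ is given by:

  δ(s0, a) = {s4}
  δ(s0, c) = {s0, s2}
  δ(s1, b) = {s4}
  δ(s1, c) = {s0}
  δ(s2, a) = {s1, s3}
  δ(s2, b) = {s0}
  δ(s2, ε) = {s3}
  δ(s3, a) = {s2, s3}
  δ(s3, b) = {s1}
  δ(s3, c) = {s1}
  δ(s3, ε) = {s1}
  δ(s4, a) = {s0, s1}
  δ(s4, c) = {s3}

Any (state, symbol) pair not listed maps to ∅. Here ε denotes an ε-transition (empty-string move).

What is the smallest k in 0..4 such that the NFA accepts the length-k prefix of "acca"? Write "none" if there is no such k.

1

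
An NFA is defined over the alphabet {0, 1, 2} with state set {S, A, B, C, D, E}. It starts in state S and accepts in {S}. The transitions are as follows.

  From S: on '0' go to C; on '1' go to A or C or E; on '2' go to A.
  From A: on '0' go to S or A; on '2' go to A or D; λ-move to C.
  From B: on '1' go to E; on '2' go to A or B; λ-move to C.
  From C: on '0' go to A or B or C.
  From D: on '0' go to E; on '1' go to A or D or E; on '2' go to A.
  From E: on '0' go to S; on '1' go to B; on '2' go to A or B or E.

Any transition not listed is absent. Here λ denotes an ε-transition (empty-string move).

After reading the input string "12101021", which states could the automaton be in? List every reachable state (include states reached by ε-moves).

{A, C, D, E}

Start in {S}.
Read '1': S→{A, C, E}; now {A, C, E}.
Read '2': A→{A, D}, C→∅, E→{A, B, E}; union {A, B, D, E}; ε-closure = {A, B, C, D, E}.
Read '1': A→∅, B→{E}, C→∅, D→{A, D, E}, E→{B}; union {A, B, D, E}; ε-closure = {A, B, C, D, E}.
Read '0': A→{S, A}, B→∅, C→{A, B, C}, D→{E}, E→{S}; now {S, A, B, C, E}.
Read '1': S→{A, C, E}, A→∅, B→{E}, C→∅, E→{B}; now {A, B, C, E}.
Read '0': A→{S, A}, B→∅, C→{A, B, C}, E→{S}; now {S, A, B, C}.
Read '2': S→{A}, A→{A, D}, B→{A, B}, C→∅; union {A, B, D}; ε-closure = {A, B, C, D}.
Read '1': A→∅, B→{E}, C→∅, D→{A, D, E}; union {A, D, E}; ε-closure = {A, C, D, E}.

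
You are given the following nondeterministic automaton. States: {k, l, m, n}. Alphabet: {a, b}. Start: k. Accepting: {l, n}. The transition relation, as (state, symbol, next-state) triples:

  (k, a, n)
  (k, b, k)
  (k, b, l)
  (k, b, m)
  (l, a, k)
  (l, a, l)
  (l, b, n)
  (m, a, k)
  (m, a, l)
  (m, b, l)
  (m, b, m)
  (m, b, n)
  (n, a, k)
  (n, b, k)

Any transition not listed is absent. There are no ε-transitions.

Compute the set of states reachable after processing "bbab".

{k, l, m, n}

Start in {k}.
Read 'b': {k} → {k, l, m}.
Read 'b': {k, l, m} → {k, l, m, n}.
Read 'a': {k, l, m, n} → {k, l, n}.
Read 'b': {k, l, n} → {k, l, m, n}.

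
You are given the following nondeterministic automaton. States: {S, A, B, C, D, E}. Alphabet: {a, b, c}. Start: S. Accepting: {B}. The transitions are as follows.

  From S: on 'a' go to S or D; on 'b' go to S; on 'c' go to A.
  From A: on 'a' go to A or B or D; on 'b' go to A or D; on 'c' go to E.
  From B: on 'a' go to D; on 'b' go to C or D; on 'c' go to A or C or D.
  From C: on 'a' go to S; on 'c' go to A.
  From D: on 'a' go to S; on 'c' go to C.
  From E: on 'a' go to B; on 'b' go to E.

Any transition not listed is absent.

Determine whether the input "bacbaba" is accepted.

Start in {S}.
Read 'b': S→{S}; now {S}.
Read 'a': S→{S, D}; now {S, D}.
Read 'c': S→{A}, D→{C}; now {A, C}.
Read 'b': A→{A, D}, C→∅; now {A, D}.
Read 'a': A→{A, B, D}, D→{S}; now {S, A, B, D}.
Read 'b': S→{S}, A→{A, D}, B→{C, D}, D→∅; now {S, A, C, D}.
Read 'a': S→{S, D}, A→{A, B, D}, C→{S}, D→{S}; now {S, A, B, D}.
The final set {S, A, B, D} contains the accepting state B.

Yes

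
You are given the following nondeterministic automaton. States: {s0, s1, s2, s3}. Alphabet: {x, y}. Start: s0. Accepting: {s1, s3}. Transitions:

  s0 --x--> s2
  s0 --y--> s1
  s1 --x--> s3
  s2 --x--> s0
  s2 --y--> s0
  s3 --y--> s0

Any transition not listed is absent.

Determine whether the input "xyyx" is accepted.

Yes

Start in {s0}.
Read 'x': {s0} → {s2}.
Read 'y': {s2} → {s0}.
Read 'y': {s0} → {s1}.
Read 'x': {s1} → {s3}.
The final set {s3} contains the accepting state s3.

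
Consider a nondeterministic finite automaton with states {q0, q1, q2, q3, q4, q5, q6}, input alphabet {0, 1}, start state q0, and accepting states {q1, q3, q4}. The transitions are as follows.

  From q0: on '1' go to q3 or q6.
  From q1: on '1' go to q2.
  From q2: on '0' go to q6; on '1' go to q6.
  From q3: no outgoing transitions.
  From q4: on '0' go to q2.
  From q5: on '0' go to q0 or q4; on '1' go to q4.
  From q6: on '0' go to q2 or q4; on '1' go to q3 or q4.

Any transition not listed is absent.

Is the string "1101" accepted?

No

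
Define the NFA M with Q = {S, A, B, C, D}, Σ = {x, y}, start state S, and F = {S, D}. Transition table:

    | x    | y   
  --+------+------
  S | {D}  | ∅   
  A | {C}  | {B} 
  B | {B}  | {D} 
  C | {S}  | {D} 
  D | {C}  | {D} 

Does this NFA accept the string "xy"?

Yes

Start in {S}.
Read 'x': S→{D}; now {D}.
Read 'y': D→{D}; now {D}.
The final set {D} contains the accepting state D.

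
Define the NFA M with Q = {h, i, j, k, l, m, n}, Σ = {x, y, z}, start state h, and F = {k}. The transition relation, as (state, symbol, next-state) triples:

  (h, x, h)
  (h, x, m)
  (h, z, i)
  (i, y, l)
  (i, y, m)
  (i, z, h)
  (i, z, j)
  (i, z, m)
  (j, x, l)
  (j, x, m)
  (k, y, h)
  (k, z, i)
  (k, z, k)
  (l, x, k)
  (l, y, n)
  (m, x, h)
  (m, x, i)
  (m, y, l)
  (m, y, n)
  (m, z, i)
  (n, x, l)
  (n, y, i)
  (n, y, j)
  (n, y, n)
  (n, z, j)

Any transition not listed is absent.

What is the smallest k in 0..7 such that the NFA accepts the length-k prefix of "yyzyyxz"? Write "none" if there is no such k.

none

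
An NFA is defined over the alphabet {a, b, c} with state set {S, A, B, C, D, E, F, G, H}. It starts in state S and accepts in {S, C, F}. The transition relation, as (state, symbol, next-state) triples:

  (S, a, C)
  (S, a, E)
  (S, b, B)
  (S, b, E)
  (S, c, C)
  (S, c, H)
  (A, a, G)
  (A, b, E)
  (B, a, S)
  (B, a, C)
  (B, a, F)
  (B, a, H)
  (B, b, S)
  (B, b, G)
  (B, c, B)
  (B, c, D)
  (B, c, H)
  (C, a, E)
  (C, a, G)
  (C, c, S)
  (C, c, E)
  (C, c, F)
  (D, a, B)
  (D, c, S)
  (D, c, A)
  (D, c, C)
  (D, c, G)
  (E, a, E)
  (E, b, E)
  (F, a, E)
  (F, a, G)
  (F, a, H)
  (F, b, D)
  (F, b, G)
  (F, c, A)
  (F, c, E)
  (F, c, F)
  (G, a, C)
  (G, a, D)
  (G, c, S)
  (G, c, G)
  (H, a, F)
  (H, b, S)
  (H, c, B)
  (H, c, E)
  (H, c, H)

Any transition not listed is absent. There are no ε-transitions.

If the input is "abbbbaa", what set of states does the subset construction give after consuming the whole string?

{E}

Start in {S}.
Read 'a': {S} → {C, E}.
Read 'b': {C, E} → {E}.
Read 'b': {E} → {E}.
Read 'b': {E} → {E}.
Read 'b': {E} → {E}.
Read 'a': {E} → {E}.
Read 'a': {E} → {E}.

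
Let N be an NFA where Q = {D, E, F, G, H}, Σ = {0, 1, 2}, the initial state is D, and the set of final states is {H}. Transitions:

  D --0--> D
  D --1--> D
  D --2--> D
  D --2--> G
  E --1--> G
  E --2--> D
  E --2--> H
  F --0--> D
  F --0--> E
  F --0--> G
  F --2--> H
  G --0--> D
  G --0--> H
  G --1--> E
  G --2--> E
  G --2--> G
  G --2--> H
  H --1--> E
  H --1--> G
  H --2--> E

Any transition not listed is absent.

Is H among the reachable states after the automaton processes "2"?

No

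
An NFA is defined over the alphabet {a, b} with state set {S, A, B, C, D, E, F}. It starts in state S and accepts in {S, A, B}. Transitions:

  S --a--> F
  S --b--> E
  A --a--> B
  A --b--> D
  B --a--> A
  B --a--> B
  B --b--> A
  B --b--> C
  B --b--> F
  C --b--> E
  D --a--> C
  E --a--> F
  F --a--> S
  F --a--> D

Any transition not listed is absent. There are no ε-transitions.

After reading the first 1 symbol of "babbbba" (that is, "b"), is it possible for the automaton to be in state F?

Start in {S}.
Read 'b': S→{E}; now {E}.
State F is not in {E}.

No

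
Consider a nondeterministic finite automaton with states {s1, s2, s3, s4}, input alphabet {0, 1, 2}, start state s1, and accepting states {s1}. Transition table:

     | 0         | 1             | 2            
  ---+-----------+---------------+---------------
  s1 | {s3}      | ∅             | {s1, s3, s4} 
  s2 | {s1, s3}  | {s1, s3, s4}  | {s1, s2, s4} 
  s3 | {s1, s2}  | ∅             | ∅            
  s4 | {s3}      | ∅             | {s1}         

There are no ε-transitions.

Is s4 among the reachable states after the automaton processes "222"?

Yes

Start in {s1}.
Read '2': s1→{s1, s3, s4}; now {s1, s3, s4}.
Read '2': s1→{s1, s3, s4}, s3→∅, s4→{s1}; now {s1, s3, s4}.
Read '2': s1→{s1, s3, s4}, s3→∅, s4→{s1}; now {s1, s3, s4}.
State s4 is in {s1, s3, s4}.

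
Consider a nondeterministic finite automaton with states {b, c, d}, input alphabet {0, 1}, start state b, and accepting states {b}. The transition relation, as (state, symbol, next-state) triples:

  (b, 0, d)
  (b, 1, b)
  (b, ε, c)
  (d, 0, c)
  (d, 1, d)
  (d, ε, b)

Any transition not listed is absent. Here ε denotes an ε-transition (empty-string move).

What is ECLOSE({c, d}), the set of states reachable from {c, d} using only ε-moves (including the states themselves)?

Begin with {c, d}.
ε-move d → b; add b.

{b, c, d}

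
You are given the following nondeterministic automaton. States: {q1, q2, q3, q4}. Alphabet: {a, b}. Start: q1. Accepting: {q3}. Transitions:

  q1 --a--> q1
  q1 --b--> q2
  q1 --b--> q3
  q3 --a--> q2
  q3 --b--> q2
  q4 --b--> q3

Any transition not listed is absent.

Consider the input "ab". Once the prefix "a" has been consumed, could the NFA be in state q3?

No

Start in {q1}.
Read 'a': {q1} → {q1}.
State q3 is not in {q1}.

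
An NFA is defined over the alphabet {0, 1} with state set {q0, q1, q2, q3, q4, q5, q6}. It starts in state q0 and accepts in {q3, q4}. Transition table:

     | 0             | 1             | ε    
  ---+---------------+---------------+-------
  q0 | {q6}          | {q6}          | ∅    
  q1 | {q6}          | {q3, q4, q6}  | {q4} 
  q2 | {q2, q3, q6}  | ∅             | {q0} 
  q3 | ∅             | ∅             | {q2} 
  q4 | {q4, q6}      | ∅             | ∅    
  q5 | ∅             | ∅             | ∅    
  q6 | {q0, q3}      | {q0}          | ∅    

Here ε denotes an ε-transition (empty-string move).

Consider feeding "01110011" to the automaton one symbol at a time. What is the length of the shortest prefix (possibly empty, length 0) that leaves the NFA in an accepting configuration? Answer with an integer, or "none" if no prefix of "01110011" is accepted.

Start in {q0}.
Read '0': q0→{q6}; now {q6}.
Read '1': q6→{q0}; now {q0}.
Read '1': q0→{q6}; now {q6}.
Read '1': q6→{q0}; now {q0}.
Read '0': q0→{q6}; now {q6}.
Read '0': q6→{q0, q3}; union {q0, q3}; ε-closure = {q0, q2, q3}.
None of the earlier sets intersect F, but {q0, q2, q3} does.

6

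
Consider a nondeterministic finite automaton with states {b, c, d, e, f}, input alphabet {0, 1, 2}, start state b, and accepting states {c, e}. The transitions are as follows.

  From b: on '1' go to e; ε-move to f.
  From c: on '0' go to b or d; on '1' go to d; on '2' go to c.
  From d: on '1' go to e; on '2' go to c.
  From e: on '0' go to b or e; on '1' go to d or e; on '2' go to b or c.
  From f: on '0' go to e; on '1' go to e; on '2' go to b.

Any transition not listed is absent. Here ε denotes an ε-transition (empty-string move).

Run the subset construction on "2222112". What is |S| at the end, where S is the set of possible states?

Start: ε-closure({b}) = {b, f}.
Read '2': b→∅, f→{b}; union {b}; ε-closure = {b, f}.
Read '2': b→∅, f→{b}; union {b}; ε-closure = {b, f}.
Read '2': b→∅, f→{b}; union {b}; ε-closure = {b, f}.
Read '2': b→∅, f→{b}; union {b}; ε-closure = {b, f}.
Read '1': b→{e}, f→{e}; now {e}.
Read '1': e→{d, e}; now {d, e}.
Read '2': d→{c}, e→{b, c}; union {b, c}; ε-closure = {b, c, f}.
That set has 3 states.

3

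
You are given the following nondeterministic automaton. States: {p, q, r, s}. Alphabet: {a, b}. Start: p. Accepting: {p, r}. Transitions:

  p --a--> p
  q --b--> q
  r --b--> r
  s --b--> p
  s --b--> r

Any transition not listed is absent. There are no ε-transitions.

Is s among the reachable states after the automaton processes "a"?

No

Start in {p}.
Read 'a': {p} → {p}.
State s is not in {p}.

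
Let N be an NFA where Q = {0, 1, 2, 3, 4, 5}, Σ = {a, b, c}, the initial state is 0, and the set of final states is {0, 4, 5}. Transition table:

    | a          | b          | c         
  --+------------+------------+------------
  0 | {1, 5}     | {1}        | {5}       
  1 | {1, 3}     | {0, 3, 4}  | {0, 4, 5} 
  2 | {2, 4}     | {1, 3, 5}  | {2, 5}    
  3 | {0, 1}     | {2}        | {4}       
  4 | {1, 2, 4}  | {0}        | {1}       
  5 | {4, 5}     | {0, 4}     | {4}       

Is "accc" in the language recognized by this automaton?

Yes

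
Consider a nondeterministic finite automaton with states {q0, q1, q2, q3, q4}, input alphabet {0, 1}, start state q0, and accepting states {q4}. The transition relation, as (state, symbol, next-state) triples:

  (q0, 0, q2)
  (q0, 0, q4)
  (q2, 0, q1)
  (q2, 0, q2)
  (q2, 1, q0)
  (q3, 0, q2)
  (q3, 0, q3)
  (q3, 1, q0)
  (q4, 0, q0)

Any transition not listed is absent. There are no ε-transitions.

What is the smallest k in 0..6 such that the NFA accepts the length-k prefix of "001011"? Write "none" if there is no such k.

Start in {q0}.
Read '0': {q0} → {q2, q4}.
None of the earlier sets intersect F, but {q2, q4} does.

1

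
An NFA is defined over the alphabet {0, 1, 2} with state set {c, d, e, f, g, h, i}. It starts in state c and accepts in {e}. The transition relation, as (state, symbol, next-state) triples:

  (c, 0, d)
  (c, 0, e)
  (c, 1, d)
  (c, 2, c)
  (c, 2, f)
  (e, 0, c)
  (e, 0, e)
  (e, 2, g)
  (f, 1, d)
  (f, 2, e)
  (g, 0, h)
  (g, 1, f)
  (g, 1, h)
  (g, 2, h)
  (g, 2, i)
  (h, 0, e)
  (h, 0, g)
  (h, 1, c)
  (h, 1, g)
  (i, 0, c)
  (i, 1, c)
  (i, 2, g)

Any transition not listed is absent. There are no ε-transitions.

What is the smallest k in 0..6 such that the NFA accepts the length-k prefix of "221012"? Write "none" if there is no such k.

Start in {c}.
Read '2': c→{c, f}; now {c, f}.
Read '2': c→{c, f}, f→{e}; now {c, e, f}.
None of the earlier sets intersect F, but {c, e, f} does.

2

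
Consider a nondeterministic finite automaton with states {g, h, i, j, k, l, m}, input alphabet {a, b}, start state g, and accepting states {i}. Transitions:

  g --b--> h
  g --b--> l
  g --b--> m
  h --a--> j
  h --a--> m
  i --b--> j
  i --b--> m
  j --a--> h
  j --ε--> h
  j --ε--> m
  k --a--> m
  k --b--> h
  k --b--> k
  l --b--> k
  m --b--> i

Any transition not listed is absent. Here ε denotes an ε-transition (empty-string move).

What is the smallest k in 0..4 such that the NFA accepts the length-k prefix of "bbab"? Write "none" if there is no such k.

2

Start in {g}.
Read 'b': {g} → {h, l, m}.
Read 'b': {h, l, m} → {i, k}.
None of the earlier sets intersect F, but {i, k} does.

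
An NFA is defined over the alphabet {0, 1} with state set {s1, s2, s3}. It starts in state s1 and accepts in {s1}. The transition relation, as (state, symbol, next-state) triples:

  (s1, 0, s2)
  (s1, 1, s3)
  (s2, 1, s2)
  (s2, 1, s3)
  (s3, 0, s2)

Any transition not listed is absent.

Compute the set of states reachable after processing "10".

{s2}

Start in {s1}.
Read '1': {s1} → {s3}.
Read '0': {s3} → {s2}.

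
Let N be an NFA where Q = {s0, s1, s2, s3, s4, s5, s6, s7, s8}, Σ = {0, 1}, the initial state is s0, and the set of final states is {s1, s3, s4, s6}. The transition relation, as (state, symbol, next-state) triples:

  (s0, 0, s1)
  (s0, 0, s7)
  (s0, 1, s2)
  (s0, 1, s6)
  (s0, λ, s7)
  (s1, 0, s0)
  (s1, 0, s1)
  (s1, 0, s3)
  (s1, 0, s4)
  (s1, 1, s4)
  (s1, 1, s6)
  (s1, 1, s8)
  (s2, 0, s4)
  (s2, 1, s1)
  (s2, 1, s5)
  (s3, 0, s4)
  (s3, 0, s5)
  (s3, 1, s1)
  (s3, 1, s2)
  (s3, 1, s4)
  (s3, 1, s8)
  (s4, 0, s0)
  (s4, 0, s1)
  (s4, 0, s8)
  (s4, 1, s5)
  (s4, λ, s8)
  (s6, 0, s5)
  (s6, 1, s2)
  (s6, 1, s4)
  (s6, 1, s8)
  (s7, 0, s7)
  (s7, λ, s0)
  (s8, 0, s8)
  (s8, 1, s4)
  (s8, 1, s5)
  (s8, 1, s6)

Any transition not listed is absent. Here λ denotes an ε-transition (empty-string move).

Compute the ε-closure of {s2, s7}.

Begin with {s2, s7}.
ε-move s7 → s0; add s0.

{s0, s2, s7}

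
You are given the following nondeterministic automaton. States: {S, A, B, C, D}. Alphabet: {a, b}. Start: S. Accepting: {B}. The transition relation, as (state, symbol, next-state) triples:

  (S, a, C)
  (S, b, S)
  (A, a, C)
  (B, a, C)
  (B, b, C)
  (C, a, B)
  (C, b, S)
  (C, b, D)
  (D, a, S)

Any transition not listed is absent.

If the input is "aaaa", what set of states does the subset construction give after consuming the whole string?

{B}

Start in {S}.
Read 'a': S→{C}; now {C}.
Read 'a': C→{B}; now {B}.
Read 'a': B→{C}; now {C}.
Read 'a': C→{B}; now {B}.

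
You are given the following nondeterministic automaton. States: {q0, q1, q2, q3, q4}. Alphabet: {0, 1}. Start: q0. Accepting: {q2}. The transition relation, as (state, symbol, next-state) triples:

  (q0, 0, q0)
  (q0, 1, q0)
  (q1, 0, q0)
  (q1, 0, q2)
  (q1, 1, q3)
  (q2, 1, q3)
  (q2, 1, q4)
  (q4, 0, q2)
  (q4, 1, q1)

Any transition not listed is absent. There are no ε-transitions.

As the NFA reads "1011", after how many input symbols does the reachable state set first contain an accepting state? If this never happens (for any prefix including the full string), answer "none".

Start in {q0}.
Read '1': {q0} → {q0}.
Read '0': {q0} → {q0}.
Read '1': {q0} → {q0}.
Read '1': {q0} → {q0}.
No reachable set along the way intersects F.

none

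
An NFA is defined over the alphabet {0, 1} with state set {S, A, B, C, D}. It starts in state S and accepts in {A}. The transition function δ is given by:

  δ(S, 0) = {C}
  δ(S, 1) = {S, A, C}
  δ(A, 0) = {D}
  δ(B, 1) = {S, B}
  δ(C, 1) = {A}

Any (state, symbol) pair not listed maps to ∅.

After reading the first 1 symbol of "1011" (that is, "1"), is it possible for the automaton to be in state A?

Yes

Start in {S}.
Read '1': S→{S, A, C}; now {S, A, C}.
State A is in {S, A, C}.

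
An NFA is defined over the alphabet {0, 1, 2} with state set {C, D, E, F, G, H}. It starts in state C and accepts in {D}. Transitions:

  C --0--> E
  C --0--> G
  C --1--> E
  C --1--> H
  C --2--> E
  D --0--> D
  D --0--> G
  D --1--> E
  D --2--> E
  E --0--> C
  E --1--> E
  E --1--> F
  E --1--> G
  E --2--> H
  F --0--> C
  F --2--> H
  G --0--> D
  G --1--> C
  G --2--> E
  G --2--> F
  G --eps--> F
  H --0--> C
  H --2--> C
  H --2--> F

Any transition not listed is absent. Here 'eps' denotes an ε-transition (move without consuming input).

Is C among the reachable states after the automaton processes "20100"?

Start in {C}.
Read '2': C→{E}; now {E}.
Read '0': E→{C}; now {C}.
Read '1': C→{E, H}; now {E, H}.
Read '0': E→{C}, H→{C}; now {C}.
Read '0': C→{E, G}; union {E, G}; ε-closure = {E, F, G}.
State C is not in {E, F, G}.

No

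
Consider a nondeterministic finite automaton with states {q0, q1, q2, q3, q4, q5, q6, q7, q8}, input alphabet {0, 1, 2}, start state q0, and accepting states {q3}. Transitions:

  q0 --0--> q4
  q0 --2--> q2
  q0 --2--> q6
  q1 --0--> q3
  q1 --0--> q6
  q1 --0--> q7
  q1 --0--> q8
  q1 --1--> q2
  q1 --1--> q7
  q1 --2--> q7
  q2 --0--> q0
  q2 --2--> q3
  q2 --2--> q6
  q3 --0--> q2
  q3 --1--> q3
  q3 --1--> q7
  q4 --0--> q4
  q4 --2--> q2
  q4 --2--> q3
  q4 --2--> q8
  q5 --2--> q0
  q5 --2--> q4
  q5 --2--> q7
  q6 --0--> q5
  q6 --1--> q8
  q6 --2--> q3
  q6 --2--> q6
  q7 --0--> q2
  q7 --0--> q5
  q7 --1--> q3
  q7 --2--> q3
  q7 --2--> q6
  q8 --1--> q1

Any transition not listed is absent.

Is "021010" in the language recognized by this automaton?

Yes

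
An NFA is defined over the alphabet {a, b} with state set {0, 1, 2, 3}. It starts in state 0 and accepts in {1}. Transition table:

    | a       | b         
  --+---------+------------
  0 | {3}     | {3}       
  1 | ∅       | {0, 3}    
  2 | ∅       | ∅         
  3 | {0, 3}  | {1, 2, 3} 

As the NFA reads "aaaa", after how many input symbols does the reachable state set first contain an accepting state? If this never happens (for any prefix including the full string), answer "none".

none

Start in {0}.
Read 'a': 0→{3}; now {3}.
Read 'a': 3→{0, 3}; now {0, 3}.
Read 'a': 0→{3}, 3→{0, 3}; now {0, 3}.
Read 'a': 0→{3}, 3→{0, 3}; now {0, 3}.
No reachable set along the way intersects F.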